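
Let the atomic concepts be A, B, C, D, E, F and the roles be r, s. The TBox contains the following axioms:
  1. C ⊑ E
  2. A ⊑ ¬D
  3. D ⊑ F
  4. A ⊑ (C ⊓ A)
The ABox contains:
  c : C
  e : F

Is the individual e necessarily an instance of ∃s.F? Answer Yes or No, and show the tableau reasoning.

1. e : ∃s.F?  L(e) = {F} ∪ {∀s.¬F}
   open: L(e) ⊇ {F, ¬A, ¬C, ∀s.¬F} — e ∉ ∃s.F possible
2. Hence e : ∃s.F: not entailed.

No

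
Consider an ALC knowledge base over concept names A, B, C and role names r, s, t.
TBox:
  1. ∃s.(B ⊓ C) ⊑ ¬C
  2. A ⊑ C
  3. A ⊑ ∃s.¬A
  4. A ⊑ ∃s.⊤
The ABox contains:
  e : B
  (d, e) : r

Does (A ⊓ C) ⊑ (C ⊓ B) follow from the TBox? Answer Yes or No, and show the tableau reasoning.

1. (A ⊓ C) ⊑ (C ⊓ B)  ⇔  ((A ⊓ C) ⊓ (¬C ⊔ ¬B)) unsat w.r.t. T
   apply at x₀: A⊑∃s.¬A; A⊑∃s.⊤
   open: L(x₀) ⊇ {A, C, ¬B, ∀s.(¬B ⊔ ¬C), ∃s.¬A, …} (+ ∃-successors)
2. Hence (A ⊓ C) ⊑ (C ⊓ B): not entailed.

No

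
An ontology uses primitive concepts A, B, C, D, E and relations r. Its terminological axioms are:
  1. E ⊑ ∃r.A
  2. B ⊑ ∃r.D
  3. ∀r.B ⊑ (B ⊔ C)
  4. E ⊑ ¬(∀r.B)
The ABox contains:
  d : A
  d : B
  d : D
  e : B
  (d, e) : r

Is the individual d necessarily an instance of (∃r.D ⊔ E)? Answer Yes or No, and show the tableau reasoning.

1. d : (∃r.D ⊔ E)?  L(d) = {A, B, D} ∪ {(∀r.¬D ⊓ ¬E)}
   clash {D, ¬D} at an ∃-successor — d ∈ (∃r.D ⊔ E)
2. Hence d : (∃r.D ⊔ E): entailed.

Yes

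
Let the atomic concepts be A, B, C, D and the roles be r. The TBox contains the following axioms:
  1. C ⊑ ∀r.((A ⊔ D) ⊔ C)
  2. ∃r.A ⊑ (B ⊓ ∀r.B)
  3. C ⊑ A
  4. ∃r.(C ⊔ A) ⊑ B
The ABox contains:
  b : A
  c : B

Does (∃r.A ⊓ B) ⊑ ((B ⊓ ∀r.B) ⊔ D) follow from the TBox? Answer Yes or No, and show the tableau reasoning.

1. (∃r.A ⊓ B) ⊑ ((B ⊓ ∀r.B) ⊔ D)  ⇔  ((∃r.A ⊓ B) ⊓ ((¬B ⊔ ∃r.¬B) ⊓ ¬D)) unsat w.r.t. T
   all branches close; clash {B, ¬B} at an ∃-successor
2. Hence (∃r.A ⊓ B) ⊑ ((B ⊓ ∀r.B) ⊔ D): entailed.

Yes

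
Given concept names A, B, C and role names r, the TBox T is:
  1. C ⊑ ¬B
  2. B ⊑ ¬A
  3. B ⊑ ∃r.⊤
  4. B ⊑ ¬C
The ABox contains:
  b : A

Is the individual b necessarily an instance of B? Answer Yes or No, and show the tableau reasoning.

No

1. b : B?  L(b) = {A} ∪ {¬B}
   open: L(b) ⊇ {A, ¬B} — b ∉ B possible
2. Hence b : B: not entailed.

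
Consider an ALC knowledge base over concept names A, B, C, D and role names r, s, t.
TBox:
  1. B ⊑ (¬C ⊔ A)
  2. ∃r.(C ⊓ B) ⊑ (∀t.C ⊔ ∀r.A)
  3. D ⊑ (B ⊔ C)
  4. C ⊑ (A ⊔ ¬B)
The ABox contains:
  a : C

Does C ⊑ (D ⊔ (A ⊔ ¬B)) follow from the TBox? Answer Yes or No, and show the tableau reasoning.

Yes

1. C ⊑ (D ⊔ (A ⊔ ¬B))  ⇔  (C ⊓ (¬D ⊓ (¬A ⊓ B))) unsat w.r.t. T
   all branches close; clash {A, ¬A} at x₀
2. Hence C ⊑ (D ⊔ (A ⊔ ¬B)): entailed.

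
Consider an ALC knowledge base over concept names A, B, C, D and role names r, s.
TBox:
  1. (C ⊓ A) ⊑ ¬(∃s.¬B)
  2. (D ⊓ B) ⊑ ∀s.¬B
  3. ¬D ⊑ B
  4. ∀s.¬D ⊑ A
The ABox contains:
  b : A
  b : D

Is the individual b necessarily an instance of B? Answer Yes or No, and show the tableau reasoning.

No

1. b : B?  L(b) = {A, D} ∪ {¬B}
   open: L(b) ⊇ {A, D, ¬B, ¬C} — b ∉ B possible
2. Hence b : B: not entailed.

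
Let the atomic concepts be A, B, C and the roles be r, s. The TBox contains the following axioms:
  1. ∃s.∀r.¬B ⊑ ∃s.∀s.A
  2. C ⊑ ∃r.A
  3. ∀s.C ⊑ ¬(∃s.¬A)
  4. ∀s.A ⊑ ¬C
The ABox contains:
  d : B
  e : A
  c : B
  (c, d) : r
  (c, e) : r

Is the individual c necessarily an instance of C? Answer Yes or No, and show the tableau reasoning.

No

1. c : C?  L(c) = {B} ∪ {¬C}
   open: L(c) ⊇ {B, ¬C, ∀s.∃r.B, ∃s.¬C} (+ ∃-successors) — c ∉ C possible
2. Hence c : C: not entailed.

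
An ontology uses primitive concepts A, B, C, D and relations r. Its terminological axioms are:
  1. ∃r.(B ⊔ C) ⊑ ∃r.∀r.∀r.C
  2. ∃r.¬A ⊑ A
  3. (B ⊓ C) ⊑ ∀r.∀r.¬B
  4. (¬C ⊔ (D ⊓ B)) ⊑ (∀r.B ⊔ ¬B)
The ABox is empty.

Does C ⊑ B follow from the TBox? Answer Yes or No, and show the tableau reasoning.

No

1. C ⊑ B  ⇔  (C ⊓ ¬B) unsat w.r.t. T
   open: L(x₀) ⊇ {C, ¬B, ∀r.(¬B ⊓ ¬C), ∀r.A}
2. Hence C ⊑ B: not entailed.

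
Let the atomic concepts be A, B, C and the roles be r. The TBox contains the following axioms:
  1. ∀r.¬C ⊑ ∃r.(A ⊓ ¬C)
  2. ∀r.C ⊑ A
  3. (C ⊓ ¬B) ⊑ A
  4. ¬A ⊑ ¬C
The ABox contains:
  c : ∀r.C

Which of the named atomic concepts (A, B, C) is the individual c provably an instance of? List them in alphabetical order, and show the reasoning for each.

1. c : A?  L(c) = {∀r.C} ∪ {¬A}
   clash {A, ¬A} at c — c ∈ A
2. c : B?  L(c) = {∀r.C} ∪ {¬B}
   apply at c: ∀r.C⊑A
   open: L(c) ⊇ {A, ¬B, ∀r.C, ∃r.C} (+ ∃-successors) — c ∉ B possible
3. c : C?  L(c) = {∀r.C} ∪ {¬C}
   apply at c: ∀r.C⊑A
   open: L(c) ⊇ {A, ¬C, ∀r.C, ∃r.C} (+ ∃-successors) — c ∉ C possible
4. Entailed for c: {A}

{A}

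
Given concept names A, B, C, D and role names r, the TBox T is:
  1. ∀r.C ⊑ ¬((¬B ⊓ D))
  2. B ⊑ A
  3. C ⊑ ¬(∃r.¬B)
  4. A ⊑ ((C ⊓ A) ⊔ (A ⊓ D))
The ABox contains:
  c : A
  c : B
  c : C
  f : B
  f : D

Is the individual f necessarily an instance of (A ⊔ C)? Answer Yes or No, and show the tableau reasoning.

Yes

1. f : (A ⊔ C)?  L(f) = {B, D} ∪ {(¬A ⊓ ¬C)}
   clash {A, ¬A} at f — f ∈ (A ⊔ C)
2. Hence f : (A ⊔ C): entailed.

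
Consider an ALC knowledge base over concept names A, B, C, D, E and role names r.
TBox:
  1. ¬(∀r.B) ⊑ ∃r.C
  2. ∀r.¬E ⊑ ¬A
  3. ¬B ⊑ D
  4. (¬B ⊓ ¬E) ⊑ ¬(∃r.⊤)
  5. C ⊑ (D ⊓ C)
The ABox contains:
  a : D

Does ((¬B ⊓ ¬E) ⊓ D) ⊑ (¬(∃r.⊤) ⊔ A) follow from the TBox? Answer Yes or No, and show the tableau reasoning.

1. ((¬B ⊓ ¬E) ⊓ D) ⊑ (¬(∃r.⊤) ⊔ A)  ⇔  (((¬B ⊓ ¬E) ⊓ D) ⊓ (∃r.⊤ ⊓ ¬A)) unsat w.r.t. T
   all branches close; clash ⊥ at an ∃-successor
2. Hence ((¬B ⊓ ¬E) ⊓ D) ⊑ (¬(∃r.⊤) ⊔ A): entailed.

Yes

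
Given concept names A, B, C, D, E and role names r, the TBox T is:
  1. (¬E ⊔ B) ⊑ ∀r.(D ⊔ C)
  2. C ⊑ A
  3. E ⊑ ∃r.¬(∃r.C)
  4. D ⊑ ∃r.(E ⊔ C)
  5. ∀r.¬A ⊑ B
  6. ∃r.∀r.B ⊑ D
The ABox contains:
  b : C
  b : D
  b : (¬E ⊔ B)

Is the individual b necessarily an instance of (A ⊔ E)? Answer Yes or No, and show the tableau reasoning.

1. b : (A ⊔ E)?  L(b) = {C, D, (¬E ⊔ B)} ∪ {(¬A ⊓ ¬E)}
   clash {A, ¬A} at b — b ∈ (A ⊔ E)
2. Hence b : (A ⊔ E): entailed.

Yes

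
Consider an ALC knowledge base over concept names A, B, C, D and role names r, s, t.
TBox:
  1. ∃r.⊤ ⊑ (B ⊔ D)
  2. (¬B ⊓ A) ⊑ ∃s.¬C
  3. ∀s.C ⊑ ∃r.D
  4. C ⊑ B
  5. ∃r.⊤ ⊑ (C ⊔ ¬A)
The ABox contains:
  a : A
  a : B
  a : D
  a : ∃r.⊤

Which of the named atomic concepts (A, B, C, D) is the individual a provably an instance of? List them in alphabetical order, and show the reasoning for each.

{A, B, C, D}

1. a : A?  L(a) = {A, B, D, ∃r.⊤} ∪ {¬A}
   clash {A, ¬A} at a — a ∈ A
2. a : B?  L(a) = {A, B, D, ∃r.⊤} ∪ {¬B}
   clash {B, ¬B} at a — a ∈ B
3. a : C?  L(a) = {A, B, D, ∃r.⊤} ∪ {¬C}
   clash {A, ¬A} at a — a ∈ C
4. a : D?  L(a) = {A, B, D, ∃r.⊤} ∪ {¬D}
   clash {D, ¬D} at a — a ∈ D
5. Entailed for a: {A, B, C, D}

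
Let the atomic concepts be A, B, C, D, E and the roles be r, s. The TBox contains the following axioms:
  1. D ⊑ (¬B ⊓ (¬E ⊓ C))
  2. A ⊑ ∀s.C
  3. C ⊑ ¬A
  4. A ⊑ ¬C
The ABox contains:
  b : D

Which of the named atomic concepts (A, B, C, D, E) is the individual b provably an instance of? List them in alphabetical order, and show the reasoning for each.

1. b : A?  L(b) = {D} ∪ {¬A}
   apply at b: D⊑(¬B ⊓ (¬E ⊓ C))
   open: L(b) ⊇ {C, D, ¬A, ¬B, ¬E} — b ∉ A possible
2. b : B?  L(b) = {D} ∪ {¬B}
   apply at b: D⊑(¬B ⊓ (¬E ⊓ C))
   open: L(b) ⊇ {C, D, ¬A, ¬B, ¬E} — b ∉ B possible
3. b : C?  L(b) = {D} ∪ {¬C}
   clash {C, ¬C} at b — b ∈ C
4. b : D?  L(b) = {D} ∪ {¬D}
   clash {D, ¬D} at b — b ∈ D
5. b : E?  L(b) = {D} ∪ {¬E}
   apply at b: D⊑(¬B ⊓ (¬E ⊓ C))
   open: L(b) ⊇ {C, D, ¬A, ¬B, ¬E} — b ∉ E possible
6. Entailed for b: {C, D}

{C, D}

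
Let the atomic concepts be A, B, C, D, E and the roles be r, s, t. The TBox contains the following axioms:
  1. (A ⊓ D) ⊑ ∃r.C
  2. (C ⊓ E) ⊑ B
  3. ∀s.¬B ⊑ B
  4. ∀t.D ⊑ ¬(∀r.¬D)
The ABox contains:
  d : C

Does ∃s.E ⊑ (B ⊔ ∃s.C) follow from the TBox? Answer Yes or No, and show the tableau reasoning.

No

1. ∃s.E ⊑ (B ⊔ ∃s.C)  ⇔  (∃s.E ⊓ (¬B ⊓ ∀s.¬C)) unsat w.r.t. T
   open: L(x₀) ⊇ {¬A, ¬B, ¬C, ∀s.¬C, ∃s.B, …} (+ ∃-successors)
2. Hence ∃s.E ⊑ (B ⊔ ∃s.C): not entailed.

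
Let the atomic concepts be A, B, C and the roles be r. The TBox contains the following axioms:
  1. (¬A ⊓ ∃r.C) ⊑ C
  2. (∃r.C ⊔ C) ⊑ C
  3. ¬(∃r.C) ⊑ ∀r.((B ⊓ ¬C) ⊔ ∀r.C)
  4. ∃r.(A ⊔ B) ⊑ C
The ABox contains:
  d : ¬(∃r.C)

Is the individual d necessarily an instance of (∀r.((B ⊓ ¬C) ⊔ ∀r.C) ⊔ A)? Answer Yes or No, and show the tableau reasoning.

Yes

1. d : (∀r.((B ⊓ ¬C) ⊔ ∀r.C) ⊔ A)?  L(d) = {¬(∃r.C)} ∪ {(∃r.((¬B ⊔ C) ⊓ ∃r.¬C) ⊓ ¬A)}
   clash {C, ¬C} at an ∃-successor — d ∈ (∀r.((B ⊓ ¬C) ⊔ ∀r.C) ⊔ A)
2. Hence d : (∀r.((B ⊓ ¬C) ⊔ ∀r.C) ⊔ A): entailed.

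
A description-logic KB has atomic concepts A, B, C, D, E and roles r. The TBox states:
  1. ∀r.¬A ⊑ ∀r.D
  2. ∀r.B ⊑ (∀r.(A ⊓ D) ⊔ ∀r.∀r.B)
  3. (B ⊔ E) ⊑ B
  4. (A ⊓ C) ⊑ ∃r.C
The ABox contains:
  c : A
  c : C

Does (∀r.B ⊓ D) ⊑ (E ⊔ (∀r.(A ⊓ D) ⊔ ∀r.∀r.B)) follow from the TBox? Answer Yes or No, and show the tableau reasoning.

1. (∀r.B ⊓ D) ⊑ (E ⊔ (∀r.(A ⊓ D) ⊔ ∀r.∀r.B))  ⇔  ((∀r.B ⊓ D) ⊓ (¬E ⊓ (∃r.(¬A ⊔ ¬D) ⊓ ∃r.∃r.¬B))) unsat w.r.t. T
   all branches close; clash {B, ¬B} at an ∃-successor
2. Hence (∀r.B ⊓ D) ⊑ (E ⊔ (∀r.(A ⊓ D) ⊔ ∀r.∀r.B)): entailed.

Yes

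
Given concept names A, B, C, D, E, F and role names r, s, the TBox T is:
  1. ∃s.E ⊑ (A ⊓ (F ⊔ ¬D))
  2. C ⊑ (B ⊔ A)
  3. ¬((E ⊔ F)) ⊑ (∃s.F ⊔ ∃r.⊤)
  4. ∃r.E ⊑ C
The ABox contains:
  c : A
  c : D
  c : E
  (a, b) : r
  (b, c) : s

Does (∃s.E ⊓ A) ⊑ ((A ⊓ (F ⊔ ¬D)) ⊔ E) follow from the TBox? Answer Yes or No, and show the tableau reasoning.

Yes

1. (∃s.E ⊓ A) ⊑ ((A ⊓ (F ⊔ ¬D)) ⊔ E)  ⇔  ((∃s.E ⊓ A) ⊓ ((¬A ⊔ (¬F ⊓ D)) ⊓ ¬E)) unsat w.r.t. T
   all branches close; clash {D, ¬D} at x₀
2. Hence (∃s.E ⊓ A) ⊑ ((A ⊓ (F ⊔ ¬D)) ⊔ E): entailed.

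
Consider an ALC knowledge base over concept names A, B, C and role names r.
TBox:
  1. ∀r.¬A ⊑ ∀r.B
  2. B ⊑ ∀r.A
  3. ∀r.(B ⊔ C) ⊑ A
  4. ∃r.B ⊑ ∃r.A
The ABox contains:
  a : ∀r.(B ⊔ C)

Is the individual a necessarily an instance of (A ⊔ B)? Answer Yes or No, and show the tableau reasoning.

Yes

1. a : (A ⊔ B)?  L(a) = {∀r.(B ⊔ C)} ∪ {(¬A ⊓ ¬B)}
   clash {A, ¬A} at a — a ∈ (A ⊔ B)
2. Hence a : (A ⊔ B): entailed.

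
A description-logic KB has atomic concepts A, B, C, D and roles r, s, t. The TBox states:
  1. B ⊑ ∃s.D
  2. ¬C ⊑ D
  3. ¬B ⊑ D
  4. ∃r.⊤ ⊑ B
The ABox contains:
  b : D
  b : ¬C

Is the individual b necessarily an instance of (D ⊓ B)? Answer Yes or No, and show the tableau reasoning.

1. b : (D ⊓ B)?  L(b) = {D, ¬C} ∪ {(¬D ⊔ ¬B)}
   open: L(b) ⊇ {D, ¬B, ¬C, ∀r.⊥} — b ∉ (D ⊓ B) possible
2. Hence b : (D ⊓ B): not entailed.

No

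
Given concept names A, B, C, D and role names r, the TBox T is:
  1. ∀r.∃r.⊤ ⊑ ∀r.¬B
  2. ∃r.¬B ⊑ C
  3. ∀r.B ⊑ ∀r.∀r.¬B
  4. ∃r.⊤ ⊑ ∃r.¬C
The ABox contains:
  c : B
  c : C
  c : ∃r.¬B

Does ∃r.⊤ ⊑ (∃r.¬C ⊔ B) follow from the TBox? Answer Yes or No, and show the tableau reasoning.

Yes

1. ∃r.⊤ ⊑ (∃r.¬C ⊔ B)  ⇔  (∃r.⊤ ⊓ (∀r.C ⊓ ¬B)) unsat w.r.t. T
   all branches close; clash {C, ¬C} at an ∃-successor
2. Hence ∃r.⊤ ⊑ (∃r.¬C ⊔ B): entailed.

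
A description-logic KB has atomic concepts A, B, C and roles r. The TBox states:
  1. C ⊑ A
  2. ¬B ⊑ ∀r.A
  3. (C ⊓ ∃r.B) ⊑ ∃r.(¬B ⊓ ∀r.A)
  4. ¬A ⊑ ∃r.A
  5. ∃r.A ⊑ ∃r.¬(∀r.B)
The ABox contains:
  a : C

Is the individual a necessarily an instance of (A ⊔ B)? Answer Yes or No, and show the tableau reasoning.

Yes

1. a : (A ⊔ B)?  L(a) = {C} ∪ {(¬A ⊓ ¬B)}
   clash {A, ¬A} at a — a ∈ (A ⊔ B)
2. Hence a : (A ⊔ B): entailed.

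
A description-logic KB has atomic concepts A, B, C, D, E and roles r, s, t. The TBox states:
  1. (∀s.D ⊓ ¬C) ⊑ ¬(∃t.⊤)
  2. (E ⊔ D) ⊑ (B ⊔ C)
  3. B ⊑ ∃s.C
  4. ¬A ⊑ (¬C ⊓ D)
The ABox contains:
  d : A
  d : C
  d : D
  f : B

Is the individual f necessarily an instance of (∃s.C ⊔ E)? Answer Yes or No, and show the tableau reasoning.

Yes

1. f : (∃s.C ⊔ E)?  L(f) = {B} ∪ {(∀s.¬C ⊓ ¬E)}
   clash {C, ¬C} at an ∃-successor — f ∈ (∃s.C ⊔ E)
2. Hence f : (∃s.C ⊔ E): entailed.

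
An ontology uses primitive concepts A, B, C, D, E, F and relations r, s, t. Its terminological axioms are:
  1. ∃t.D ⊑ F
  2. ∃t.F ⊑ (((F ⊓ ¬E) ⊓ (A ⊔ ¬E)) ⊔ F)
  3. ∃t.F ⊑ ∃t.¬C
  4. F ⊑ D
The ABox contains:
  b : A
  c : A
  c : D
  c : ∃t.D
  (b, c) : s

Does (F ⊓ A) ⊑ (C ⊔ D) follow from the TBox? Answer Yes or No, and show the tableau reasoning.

1. (F ⊓ A) ⊑ (C ⊔ D)  ⇔  ((F ⊓ A) ⊓ (¬C ⊓ ¬D)) unsat w.r.t. T
   all branches close; clash {D, ¬D} at x₀
2. Hence (F ⊓ A) ⊑ (C ⊔ D): entailed.

Yes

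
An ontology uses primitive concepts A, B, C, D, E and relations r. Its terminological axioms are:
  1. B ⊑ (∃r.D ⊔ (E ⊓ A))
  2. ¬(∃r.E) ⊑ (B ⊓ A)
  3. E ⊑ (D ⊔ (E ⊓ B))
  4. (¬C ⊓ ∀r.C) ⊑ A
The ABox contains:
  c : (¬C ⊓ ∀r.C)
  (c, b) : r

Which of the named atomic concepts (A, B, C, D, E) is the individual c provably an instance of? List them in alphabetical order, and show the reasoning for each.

1. c : A?  L(c) = {(¬C ⊓ ∀r.C)} ∪ {¬A}
   clash {A, ¬A} at c — c ∈ A
2. c : B?  L(c) = {(¬C ⊓ ∀r.C)} ∪ {¬B}
   apply at c: (¬C ⊓ ∀r.C)⊑A
   open: L(c) ⊇ {A, ¬B, ¬C, ¬E, ∀r.C, …} (+ ∃-successors) — c ∉ B possible
3. c : C?  L(c) = {(¬C ⊓ ∀r.C)} ∪ {¬C}
   apply at c: (¬C ⊓ ∀r.C)⊑A
   open: L(c) ⊇ {A, ¬B, ¬C, ¬E, ∀r.C, …} (+ ∃-successors) — c ∉ C possible
4. c : D?  L(c) = {(¬C ⊓ ∀r.C)} ∪ {¬D}
   apply at c: (¬C ⊓ ∀r.C)⊑A
   open: L(c) ⊇ {A, ¬B, ¬C, ¬D, ¬E, …} (+ ∃-successors) — c ∉ D possible
5. c : E?  L(c) = {(¬C ⊓ ∀r.C)} ∪ {¬E}
   apply at c: (¬C ⊓ ∀r.C)⊑A
   open: L(c) ⊇ {A, ¬B, ¬C, ¬E, ∀r.C, …} (+ ∃-successors) — c ∉ E possible
6. Entailed for c: {A}

{A}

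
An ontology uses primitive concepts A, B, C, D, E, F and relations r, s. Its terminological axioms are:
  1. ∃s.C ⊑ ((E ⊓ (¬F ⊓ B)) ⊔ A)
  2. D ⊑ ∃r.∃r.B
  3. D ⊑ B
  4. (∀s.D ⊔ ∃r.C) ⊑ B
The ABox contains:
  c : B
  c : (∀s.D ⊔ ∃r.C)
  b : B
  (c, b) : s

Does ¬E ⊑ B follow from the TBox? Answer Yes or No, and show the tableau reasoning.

No

1. ¬E ⊑ B  ⇔  (¬E ⊓ ¬B) unsat w.r.t. T
   open: L(x₀) ⊇ {¬B, ¬D, ¬E, ∀r.¬C, ∀s.¬C, …} (+ ∃-successors)
2. Hence ¬E ⊑ B: not entailed.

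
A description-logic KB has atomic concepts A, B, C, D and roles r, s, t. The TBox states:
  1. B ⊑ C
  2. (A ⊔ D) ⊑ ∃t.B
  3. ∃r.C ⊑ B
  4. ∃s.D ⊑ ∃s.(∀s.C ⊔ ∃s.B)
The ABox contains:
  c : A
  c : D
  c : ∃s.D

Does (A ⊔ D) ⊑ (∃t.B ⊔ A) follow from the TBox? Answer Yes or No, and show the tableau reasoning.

Yes

1. (A ⊔ D) ⊑ (∃t.B ⊔ A)  ⇔  ((A ⊔ D) ⊓ (∀t.¬B ⊓ ¬A)) unsat w.r.t. T
   all branches close; clash {B, ¬B} at an ∃-successor
2. Hence (A ⊔ D) ⊑ (∃t.B ⊔ A): entailed.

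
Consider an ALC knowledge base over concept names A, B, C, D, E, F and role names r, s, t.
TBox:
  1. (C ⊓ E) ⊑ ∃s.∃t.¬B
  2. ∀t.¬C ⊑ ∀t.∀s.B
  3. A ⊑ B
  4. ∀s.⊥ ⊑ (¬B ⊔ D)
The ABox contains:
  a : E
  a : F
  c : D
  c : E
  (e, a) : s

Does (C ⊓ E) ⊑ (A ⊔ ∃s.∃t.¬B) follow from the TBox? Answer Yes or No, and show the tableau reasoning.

Yes

1. (C ⊓ E) ⊑ (A ⊔ ∃s.∃t.¬B)  ⇔  ((C ⊓ E) ⊓ (¬A ⊓ ∀s.∀t.B)) unsat w.r.t. T
   all branches close; clash {B, ¬B} at an ∃-successor
2. Hence (C ⊓ E) ⊑ (A ⊔ ∃s.∃t.¬B): entailed.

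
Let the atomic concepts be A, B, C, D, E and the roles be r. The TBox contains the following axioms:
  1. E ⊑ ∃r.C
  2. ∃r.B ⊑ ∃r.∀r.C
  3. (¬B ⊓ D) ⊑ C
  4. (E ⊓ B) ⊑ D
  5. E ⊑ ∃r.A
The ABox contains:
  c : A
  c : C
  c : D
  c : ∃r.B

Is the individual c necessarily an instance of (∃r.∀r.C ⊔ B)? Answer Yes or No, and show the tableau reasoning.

1. c : (∃r.∀r.C ⊔ B)?  L(c) = {A, C, D, ∃r.B} ∪ {(∀r.∃r.¬C ⊓ ¬B)}
   clash {C, ¬C} at an ∃-successor — c ∈ (∃r.∀r.C ⊔ B)
2. Hence c : (∃r.∀r.C ⊔ B): entailed.

Yes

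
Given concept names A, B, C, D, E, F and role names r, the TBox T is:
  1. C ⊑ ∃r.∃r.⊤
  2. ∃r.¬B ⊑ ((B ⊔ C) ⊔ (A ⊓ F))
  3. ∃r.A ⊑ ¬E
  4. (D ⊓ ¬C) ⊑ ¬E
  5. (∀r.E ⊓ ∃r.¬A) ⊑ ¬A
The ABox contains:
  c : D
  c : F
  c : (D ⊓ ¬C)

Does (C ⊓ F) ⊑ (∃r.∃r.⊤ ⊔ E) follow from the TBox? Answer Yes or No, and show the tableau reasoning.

Yes

1. (C ⊓ F) ⊑ (∃r.∃r.⊤ ⊔ E)  ⇔  ((C ⊓ F) ⊓ (∀r.∀r.⊥ ⊓ ¬E)) unsat w.r.t. T
   all branches close; clash {A, ¬A} at x₀
2. Hence (C ⊓ F) ⊑ (∃r.∃r.⊤ ⊔ E): entailed.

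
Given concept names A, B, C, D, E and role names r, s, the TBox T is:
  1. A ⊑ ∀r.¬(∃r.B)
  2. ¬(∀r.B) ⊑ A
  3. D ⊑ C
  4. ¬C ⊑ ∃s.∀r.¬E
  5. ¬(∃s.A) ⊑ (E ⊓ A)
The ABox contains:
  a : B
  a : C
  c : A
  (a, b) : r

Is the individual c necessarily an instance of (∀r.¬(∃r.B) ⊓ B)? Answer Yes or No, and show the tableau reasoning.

1. c : (∀r.¬(∃r.B) ⊓ B)?  L(c) = {A} ∪ {(∃r.∃r.B ⊔ ¬B)}
   apply at c: A⊑∀r.¬(∃r.B)
   open: L(c) ⊇ {A, C, ¬B, ¬D, ∀r.∀r.¬B, …} (+ ∃-successors) — c ∉ (∀r.¬(∃r.B) ⊓ B) possible
2. Hence c : (∀r.¬(∃r.B) ⊓ B): not entailed.

No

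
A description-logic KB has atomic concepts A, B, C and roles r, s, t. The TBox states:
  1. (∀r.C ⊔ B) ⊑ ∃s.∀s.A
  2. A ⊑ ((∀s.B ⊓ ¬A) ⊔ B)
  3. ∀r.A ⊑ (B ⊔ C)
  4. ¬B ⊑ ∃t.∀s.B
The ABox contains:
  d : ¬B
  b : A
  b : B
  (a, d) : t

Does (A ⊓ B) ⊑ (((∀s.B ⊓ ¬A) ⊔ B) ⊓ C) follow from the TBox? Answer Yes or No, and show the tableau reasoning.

No

1. (A ⊓ B) ⊑ (((∀s.B ⊓ ¬A) ⊔ B) ⊓ C)  ⇔  ((A ⊓ B) ⊓ (((∃s.¬B ⊔ A) ⊓ ¬B) ⊔ ¬C)) unsat w.r.t. T
   apply at x₀: A⊑((∀s.B ⊓ ¬A) ⊔ B)
   open: L(x₀) ⊇ {A, B, ¬C, ∃r.¬A, ∃s.∀s.A} (+ ∃-successors)
2. Hence (A ⊓ B) ⊑ (((∀s.B ⊓ ¬A) ⊔ B) ⊓ C): not entailed.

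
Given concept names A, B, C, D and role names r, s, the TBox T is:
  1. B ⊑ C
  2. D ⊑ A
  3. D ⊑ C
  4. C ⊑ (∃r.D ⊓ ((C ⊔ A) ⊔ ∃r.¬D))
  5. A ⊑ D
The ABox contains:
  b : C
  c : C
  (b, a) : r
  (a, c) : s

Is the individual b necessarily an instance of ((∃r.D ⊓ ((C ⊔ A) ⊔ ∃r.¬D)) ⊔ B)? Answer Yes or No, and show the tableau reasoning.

1. b : ((∃r.D ⊓ ((C ⊔ A) ⊔ ∃r.¬D)) ⊔ B)?  L(b) = {C} ∪ {((∀r.¬D ⊔ ((¬C ⊓ ¬A) ⊓ ∀r.D)) ⊓ ¬B)}
   clash {A, ¬A} at b — b ∈ ((∃r.D ⊓ ((C ⊔ A) ⊔ ∃r.¬D)) ⊔ B)
2. Hence b : ((∃r.D ⊓ ((C ⊔ A) ⊔ ∃r.¬D)) ⊔ B): entailed.

Yes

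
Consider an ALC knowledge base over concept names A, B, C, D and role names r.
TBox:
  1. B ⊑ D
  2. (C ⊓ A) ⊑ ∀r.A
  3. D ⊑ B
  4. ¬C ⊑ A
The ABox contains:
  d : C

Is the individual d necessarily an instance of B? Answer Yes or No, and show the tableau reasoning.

1. d : B?  L(d) = {C} ∪ {¬B}
   open: L(d) ⊇ {C, ¬A, ¬B, ¬D} — d ∉ B possible
2. Hence d : B: not entailed.

No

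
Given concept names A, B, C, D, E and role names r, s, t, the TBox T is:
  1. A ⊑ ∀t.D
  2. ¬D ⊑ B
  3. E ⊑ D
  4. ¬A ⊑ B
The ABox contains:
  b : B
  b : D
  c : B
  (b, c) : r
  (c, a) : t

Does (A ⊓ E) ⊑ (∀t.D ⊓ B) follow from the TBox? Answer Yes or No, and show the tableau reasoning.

No

1. (A ⊓ E) ⊑ (∀t.D ⊓ B)  ⇔  ((A ⊓ E) ⊓ (∃t.¬D ⊔ ¬B)) unsat w.r.t. T
   apply at x₀: A⊑∀t.D; E⊑D
   open: L(x₀) ⊇ {A, D, E, ¬B, ∀t.D}
2. Hence (A ⊓ E) ⊑ (∀t.D ⊓ B): not entailed.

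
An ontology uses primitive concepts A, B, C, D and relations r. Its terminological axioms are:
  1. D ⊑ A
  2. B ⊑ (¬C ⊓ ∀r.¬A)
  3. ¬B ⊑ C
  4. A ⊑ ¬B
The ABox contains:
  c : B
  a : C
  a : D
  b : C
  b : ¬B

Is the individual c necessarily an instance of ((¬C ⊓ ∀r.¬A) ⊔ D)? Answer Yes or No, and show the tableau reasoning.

Yes

1. c : ((¬C ⊓ ∀r.¬A) ⊔ D)?  L(c) = {B} ∪ {((C ⊔ ∃r.A) ⊓ ¬D)}
   clash {B, ¬B} at c — c ∈ ((¬C ⊓ ∀r.¬A) ⊔ D)
2. Hence c : ((¬C ⊓ ∀r.¬A) ⊔ D): entailed.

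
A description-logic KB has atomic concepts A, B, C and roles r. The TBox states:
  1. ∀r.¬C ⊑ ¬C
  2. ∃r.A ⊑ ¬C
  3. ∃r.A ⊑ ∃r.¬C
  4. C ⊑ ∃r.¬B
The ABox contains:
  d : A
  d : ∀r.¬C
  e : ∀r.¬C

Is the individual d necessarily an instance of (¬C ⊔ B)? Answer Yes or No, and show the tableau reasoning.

1. d : (¬C ⊔ B)?  L(d) = {A, ∀r.¬C} ∪ {(C ⊓ ¬B)}
   clash {C, ¬C} at d — d ∈ (¬C ⊔ B)
2. Hence d : (¬C ⊔ B): entailed.

Yes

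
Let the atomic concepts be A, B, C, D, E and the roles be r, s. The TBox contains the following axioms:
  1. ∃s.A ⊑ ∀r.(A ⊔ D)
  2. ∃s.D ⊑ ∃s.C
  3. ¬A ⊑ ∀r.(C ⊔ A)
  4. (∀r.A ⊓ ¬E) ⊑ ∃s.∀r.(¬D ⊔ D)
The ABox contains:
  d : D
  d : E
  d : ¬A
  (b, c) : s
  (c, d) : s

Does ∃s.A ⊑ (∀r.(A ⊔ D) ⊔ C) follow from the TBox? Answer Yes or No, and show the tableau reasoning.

1. ∃s.A ⊑ (∀r.(A ⊔ D) ⊔ C)  ⇔  (∃s.A ⊓ (∃r.(¬A ⊓ ¬D) ⊓ ¬C)) unsat w.r.t. T
   all branches close; clash {D, ¬D} at an ∃-successor
2. Hence ∃s.A ⊑ (∀r.(A ⊔ D) ⊔ C): entailed.

Yes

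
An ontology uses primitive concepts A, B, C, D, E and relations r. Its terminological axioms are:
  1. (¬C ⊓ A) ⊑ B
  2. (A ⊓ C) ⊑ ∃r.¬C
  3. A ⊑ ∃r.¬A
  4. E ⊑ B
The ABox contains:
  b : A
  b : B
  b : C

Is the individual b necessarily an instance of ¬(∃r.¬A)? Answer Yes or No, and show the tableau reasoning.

No

1. b : ¬(∃r.¬A)?  L(b) = {A, B, C} ∪ {∃r.¬A}
   open: L(b) ⊇ {A, B, C, ∃r.¬A, ∃r.¬C} (+ ∃-successors) — b ∉ ¬(∃r.¬A) possible
2. Hence b : ¬(∃r.¬A): not entailed.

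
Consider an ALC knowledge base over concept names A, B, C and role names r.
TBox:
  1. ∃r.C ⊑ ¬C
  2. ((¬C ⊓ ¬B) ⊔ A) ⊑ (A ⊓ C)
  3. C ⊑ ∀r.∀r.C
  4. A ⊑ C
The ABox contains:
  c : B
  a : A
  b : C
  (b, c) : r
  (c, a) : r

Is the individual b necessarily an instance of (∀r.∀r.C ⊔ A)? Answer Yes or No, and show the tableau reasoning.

1. b : (∀r.∀r.C ⊔ A)?  L(b) = {C} ∪ {(∃r.∃r.¬C ⊓ ¬A)}
   clash {A, ¬A} at b — b ∈ (∀r.∀r.C ⊔ A)
2. Hence b : (∀r.∀r.C ⊔ A): entailed.

Yes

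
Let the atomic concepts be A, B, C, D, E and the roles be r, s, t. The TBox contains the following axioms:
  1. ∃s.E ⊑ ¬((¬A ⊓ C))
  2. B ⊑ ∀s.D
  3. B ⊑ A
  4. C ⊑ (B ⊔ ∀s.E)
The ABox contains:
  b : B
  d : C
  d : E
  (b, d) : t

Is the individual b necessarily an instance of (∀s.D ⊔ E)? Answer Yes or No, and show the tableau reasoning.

Yes

1. b : (∀s.D ⊔ E)?  L(b) = {B} ∪ {(∃s.¬D ⊓ ¬E)}
   clash {D, ¬D} at an ∃-successor — b ∈ (∀s.D ⊔ E)
2. Hence b : (∀s.D ⊔ E): entailed.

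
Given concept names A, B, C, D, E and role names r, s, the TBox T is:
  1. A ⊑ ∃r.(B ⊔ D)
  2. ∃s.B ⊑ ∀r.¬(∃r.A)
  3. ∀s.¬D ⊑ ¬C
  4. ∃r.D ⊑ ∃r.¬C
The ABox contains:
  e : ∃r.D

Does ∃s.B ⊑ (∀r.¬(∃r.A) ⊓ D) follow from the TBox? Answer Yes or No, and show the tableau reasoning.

1. ∃s.B ⊑ (∀r.¬(∃r.A) ⊓ D)  ⇔  (∃s.B ⊓ (∃r.∃r.A ⊔ ¬D)) unsat w.r.t. T
   apply at x₀: ∃s.B⊑∀r.¬(∃r.A)
   open: L(x₀) ⊇ {¬A, ¬D, ∀r.¬D, ∀r.∀r.¬A, ∃s.B, …} (+ ∃-successors)
2. Hence ∃s.B ⊑ (∀r.¬(∃r.A) ⊓ D): not entailed.

No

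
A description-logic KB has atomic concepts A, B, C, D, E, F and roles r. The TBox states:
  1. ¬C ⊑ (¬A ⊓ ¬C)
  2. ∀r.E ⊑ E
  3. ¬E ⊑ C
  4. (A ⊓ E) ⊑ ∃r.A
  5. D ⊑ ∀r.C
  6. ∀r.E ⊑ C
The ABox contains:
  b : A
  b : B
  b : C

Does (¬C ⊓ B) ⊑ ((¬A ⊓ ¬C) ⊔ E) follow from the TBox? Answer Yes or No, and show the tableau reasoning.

1. (¬C ⊓ B) ⊑ ((¬A ⊓ ¬C) ⊔ E)  ⇔  ((¬C ⊓ B) ⊓ ((A ⊔ C) ⊓ ¬E)) unsat w.r.t. T
   all branches close; clash {C, ¬C} at x₀
2. Hence (¬C ⊓ B) ⊑ ((¬A ⊓ ¬C) ⊔ E): entailed.

Yes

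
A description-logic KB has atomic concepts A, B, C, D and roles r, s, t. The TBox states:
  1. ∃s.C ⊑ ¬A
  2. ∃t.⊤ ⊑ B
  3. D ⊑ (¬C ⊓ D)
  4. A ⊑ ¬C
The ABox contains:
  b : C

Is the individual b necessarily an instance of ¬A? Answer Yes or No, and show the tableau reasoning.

Yes

1. b : ¬A?  L(b) = {C} ∪ {A}
   clash {C, ¬C} at b — b ∈ ¬A
2. Hence b : ¬A: entailed.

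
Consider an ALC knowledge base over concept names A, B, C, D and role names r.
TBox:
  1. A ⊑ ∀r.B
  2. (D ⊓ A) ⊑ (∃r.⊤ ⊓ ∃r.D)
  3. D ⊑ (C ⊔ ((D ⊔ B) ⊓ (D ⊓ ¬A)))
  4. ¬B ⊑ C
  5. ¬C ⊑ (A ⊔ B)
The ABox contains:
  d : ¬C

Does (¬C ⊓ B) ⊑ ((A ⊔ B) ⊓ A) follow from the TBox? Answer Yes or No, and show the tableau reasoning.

No

1. (¬C ⊓ B) ⊑ ((A ⊔ B) ⊓ A)  ⇔  ((¬C ⊓ B) ⊓ ((¬A ⊓ ¬B) ⊔ ¬A)) unsat w.r.t. T
   apply at x₀: ¬C⊑(A ⊔ B)
   open: L(x₀) ⊇ {B, ¬A, ¬C, ¬D}
2. Hence (¬C ⊓ B) ⊑ ((A ⊔ B) ⊓ A): not entailed.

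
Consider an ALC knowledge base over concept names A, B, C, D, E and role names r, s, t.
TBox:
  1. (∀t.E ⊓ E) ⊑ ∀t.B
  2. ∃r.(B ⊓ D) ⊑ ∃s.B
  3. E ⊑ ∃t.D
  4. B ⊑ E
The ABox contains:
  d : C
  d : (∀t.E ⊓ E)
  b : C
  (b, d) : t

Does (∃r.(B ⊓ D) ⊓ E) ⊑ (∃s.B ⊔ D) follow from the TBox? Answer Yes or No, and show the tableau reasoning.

1. (∃r.(B ⊓ D) ⊓ E) ⊑ (∃s.B ⊔ D)  ⇔  ((∃r.(B ⊓ D) ⊓ E) ⊓ (∀s.¬B ⊓ ¬D)) unsat w.r.t. T
   all branches close; clash {B, ¬B} at an ∃-successor
2. Hence (∃r.(B ⊓ D) ⊓ E) ⊑ (∃s.B ⊔ D): entailed.

Yes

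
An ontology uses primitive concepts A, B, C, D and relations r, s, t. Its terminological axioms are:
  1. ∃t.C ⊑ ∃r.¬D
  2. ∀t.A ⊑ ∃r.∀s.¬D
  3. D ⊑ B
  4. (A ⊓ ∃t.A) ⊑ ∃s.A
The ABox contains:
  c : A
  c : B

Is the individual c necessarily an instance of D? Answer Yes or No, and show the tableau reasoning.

No

1. c : D?  L(c) = {A, B} ∪ {¬D}
   open: L(c) ⊇ {A, B, ¬D, ∀t.¬A, ∀t.¬C, …} (+ ∃-successors) — c ∉ D possible
2. Hence c : D: not entailed.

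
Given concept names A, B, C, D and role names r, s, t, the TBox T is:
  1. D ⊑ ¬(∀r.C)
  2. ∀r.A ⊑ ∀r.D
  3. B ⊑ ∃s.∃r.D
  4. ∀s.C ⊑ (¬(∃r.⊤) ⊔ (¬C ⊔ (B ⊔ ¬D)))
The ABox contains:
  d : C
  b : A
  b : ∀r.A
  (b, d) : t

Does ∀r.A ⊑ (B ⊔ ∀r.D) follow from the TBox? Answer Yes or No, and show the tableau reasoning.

1. ∀r.A ⊑ (B ⊔ ∀r.D)  ⇔  (∀r.A ⊓ (¬B ⊓ ∃r.¬D)) unsat w.r.t. T
   all branches close; clash {D, ¬D} at an ∃-successor
2. Hence ∀r.A ⊑ (B ⊔ ∀r.D): entailed.

Yes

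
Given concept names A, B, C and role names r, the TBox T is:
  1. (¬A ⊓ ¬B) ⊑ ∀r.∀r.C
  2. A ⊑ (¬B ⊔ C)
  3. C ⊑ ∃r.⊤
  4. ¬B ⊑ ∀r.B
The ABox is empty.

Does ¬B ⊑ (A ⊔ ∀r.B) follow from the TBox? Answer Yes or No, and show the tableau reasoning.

1. ¬B ⊑ (A ⊔ ∀r.B)  ⇔  (¬B ⊓ (¬A ⊓ ∃r.¬B)) unsat w.r.t. T
   all branches close; clash {B, ¬B} at an ∃-successor
2. Hence ¬B ⊑ (A ⊔ ∀r.B): entailed.

Yes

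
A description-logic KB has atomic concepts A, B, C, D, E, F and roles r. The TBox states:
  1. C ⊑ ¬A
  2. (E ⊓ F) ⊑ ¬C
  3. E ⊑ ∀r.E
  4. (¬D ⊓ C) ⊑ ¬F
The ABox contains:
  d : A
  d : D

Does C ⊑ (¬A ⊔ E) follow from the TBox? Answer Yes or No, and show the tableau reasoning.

Yes

1. C ⊑ (¬A ⊔ E)  ⇔  (C ⊓ (A ⊓ ¬E)) unsat w.r.t. T
   all branches close; clash {A, ¬A} at x₀
2. Hence C ⊑ (¬A ⊔ E): entailed.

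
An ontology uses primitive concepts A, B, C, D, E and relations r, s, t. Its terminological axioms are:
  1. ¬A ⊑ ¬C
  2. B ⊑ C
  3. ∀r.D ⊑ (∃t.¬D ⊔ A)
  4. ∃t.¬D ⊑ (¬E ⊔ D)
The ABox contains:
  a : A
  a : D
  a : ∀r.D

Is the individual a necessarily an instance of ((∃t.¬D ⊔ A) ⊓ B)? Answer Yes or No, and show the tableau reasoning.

1. a : ((∃t.¬D ⊔ A) ⊓ B)?  L(a) = {A, D, ∀r.D} ∪ {((∀t.D ⊓ ¬A) ⊔ ¬B)}
   apply at a: ∀r.D⊑(∃t.¬D ⊔ A)
   open: L(a) ⊇ {A, D, ¬B, ∀r.D, ∀t.D} — a ∉ ((∃t.¬D ⊔ A) ⊓ B) possible
2. Hence a : ((∃t.¬D ⊔ A) ⊓ B): not entailed.

No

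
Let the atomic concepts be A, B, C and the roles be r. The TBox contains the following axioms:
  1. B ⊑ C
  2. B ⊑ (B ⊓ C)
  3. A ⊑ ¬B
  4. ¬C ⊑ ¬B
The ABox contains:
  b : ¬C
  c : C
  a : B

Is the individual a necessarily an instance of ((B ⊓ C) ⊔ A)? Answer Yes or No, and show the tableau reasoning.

Yes

1. a : ((B ⊓ C) ⊔ A)?  L(a) = {B} ∪ {((¬B ⊔ ¬C) ⊓ ¬A)}
   clash {B, ¬B} at a — a ∈ ((B ⊓ C) ⊔ A)
2. Hence a : ((B ⊓ C) ⊔ A): entailed.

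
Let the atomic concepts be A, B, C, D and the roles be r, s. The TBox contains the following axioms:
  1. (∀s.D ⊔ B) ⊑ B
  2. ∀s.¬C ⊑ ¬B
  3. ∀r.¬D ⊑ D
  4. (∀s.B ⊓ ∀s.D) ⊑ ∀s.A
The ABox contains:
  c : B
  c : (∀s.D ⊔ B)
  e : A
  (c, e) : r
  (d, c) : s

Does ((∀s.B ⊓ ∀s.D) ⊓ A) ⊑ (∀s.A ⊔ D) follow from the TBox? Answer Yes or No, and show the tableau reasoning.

1. ((∀s.B ⊓ ∀s.D) ⊓ A) ⊑ (∀s.A ⊔ D)  ⇔  (((∀s.B ⊓ ∀s.D) ⊓ A) ⊓ (∃s.¬A ⊓ ¬D)) unsat w.r.t. T
   all branches close; clash {D, ¬D} at x₀
2. Hence ((∀s.B ⊓ ∀s.D) ⊓ A) ⊑ (∀s.A ⊔ D): entailed.

Yes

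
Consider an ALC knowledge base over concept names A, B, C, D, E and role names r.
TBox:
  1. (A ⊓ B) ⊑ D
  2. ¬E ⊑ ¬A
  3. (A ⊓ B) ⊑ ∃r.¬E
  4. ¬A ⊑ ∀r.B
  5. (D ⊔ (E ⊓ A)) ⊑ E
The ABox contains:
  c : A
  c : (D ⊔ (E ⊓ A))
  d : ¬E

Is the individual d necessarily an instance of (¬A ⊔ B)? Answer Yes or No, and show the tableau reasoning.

1. d : (¬A ⊔ B)?  L(d) = {¬E} ∪ {(A ⊓ ¬B)}
   clash {A, ¬A} at d — d ∈ (¬A ⊔ B)
2. Hence d : (¬A ⊔ B): entailed.

Yes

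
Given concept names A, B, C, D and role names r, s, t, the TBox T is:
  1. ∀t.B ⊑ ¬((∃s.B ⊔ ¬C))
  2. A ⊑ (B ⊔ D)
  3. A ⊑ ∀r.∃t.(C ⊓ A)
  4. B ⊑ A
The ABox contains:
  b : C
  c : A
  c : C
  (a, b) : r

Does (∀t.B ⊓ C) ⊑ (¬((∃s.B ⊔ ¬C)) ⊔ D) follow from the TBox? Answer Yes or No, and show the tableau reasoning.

Yes

1. (∀t.B ⊓ C) ⊑ (¬((∃s.B ⊔ ¬C)) ⊔ D)  ⇔  ((∀t.B ⊓ C) ⊓ ((∃s.B ⊔ ¬C) ⊓ ¬D)) unsat w.r.t. T
   all branches close; clash {D, ¬D} at x₀
2. Hence (∀t.B ⊓ C) ⊑ (¬((∃s.B ⊔ ¬C)) ⊔ D): entailed.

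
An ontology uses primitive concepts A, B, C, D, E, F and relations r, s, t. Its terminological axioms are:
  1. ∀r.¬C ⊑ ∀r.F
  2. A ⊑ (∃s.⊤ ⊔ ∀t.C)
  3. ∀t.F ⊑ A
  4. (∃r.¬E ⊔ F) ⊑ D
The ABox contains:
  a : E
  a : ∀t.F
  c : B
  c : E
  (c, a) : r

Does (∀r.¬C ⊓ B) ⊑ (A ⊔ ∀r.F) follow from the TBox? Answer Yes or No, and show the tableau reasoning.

1. (∀r.¬C ⊓ B) ⊑ (A ⊔ ∀r.F)  ⇔  ((∀r.¬C ⊓ B) ⊓ (¬A ⊓ ∃r.¬F)) unsat w.r.t. T
   all branches close; clash {A, ¬A} at x₀
2. Hence (∀r.¬C ⊓ B) ⊑ (A ⊔ ∀r.F): entailed.

Yes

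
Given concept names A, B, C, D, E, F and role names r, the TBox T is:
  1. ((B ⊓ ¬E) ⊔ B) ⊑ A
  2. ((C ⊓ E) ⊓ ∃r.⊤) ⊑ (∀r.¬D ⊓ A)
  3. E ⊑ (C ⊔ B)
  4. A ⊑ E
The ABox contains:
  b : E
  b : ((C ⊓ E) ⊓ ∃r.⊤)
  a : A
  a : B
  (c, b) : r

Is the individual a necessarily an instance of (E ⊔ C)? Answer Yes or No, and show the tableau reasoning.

1. a : (E ⊔ C)?  L(a) = {A, B} ∪ {(¬E ⊓ ¬C)}
   clash {E, ¬E} at a — a ∈ (E ⊔ C)
2. Hence a : (E ⊔ C): entailed.

Yes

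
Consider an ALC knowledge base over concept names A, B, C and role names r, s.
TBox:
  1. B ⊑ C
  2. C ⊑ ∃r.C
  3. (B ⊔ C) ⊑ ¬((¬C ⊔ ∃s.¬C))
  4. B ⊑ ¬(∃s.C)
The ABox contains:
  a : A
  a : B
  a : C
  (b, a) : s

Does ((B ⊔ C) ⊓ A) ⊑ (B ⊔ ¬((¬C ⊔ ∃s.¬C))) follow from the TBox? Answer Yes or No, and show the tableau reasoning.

1. ((B ⊔ C) ⊓ A) ⊑ (B ⊔ ¬((¬C ⊔ ∃s.¬C)))  ⇔  (((B ⊔ C) ⊓ A) ⊓ (¬B ⊓ (¬C ⊔ ∃s.¬C))) unsat w.r.t. T
   all branches close; clash {C, ¬C} at an ∃-successor
2. Hence ((B ⊔ C) ⊓ A) ⊑ (B ⊔ ¬((¬C ⊔ ∃s.¬C))): entailed.

Yes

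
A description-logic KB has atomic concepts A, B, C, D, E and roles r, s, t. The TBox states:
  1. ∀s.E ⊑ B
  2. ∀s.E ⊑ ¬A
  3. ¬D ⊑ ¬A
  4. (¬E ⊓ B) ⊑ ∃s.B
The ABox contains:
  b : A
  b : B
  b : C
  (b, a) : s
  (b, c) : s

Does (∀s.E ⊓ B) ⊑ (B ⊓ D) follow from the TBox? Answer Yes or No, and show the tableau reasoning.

No

1. (∀s.E ⊓ B) ⊑ (B ⊓ D)  ⇔  ((∀s.E ⊓ B) ⊓ (¬B ⊔ ¬D)) unsat w.r.t. T
   apply at x₀: ∀s.E⊑¬A
   open: L(x₀) ⊇ {B, E, ¬A, ¬D, ∀s.E}
2. Hence (∀s.E ⊓ B) ⊑ (B ⊓ D): not entailed.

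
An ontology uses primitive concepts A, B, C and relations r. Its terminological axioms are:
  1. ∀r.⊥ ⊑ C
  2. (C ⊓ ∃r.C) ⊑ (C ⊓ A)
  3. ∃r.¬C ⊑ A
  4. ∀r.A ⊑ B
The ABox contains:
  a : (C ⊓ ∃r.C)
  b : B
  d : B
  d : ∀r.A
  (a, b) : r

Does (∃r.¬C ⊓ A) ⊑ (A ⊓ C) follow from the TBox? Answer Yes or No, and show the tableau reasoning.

1. (∃r.¬C ⊓ A) ⊑ (A ⊓ C)  ⇔  ((∃r.¬C ⊓ A) ⊓ (¬A ⊔ ¬C)) unsat w.r.t. T
   open: L(x₀) ⊇ {A, ¬C, ∃r.¬A, ∃r.¬C, ∃r.⊤} (+ ∃-successors)
2. Hence (∃r.¬C ⊓ A) ⊑ (A ⊓ C): not entailed.

No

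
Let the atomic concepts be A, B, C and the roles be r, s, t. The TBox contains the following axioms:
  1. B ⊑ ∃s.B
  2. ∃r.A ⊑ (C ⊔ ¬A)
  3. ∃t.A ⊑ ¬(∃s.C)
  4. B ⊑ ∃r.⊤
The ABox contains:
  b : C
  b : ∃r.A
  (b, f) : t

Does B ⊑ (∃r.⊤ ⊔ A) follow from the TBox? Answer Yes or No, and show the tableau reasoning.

1. B ⊑ (∃r.⊤ ⊔ A)  ⇔  (B ⊓ (∀r.⊥ ⊓ ¬A)) unsat w.r.t. T
   all branches close; clash ⊥ at an ∃-successor
2. Hence B ⊑ (∃r.⊤ ⊔ A): entailed.

Yes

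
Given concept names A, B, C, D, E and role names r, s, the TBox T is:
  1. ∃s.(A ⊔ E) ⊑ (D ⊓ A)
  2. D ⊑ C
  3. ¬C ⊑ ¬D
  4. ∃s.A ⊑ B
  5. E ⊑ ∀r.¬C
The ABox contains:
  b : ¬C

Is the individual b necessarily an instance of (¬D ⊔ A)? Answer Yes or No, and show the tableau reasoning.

Yes

1. b : (¬D ⊔ A)?  L(b) = {¬C} ∪ {(D ⊓ ¬A)}
   clash {D, ¬D} at b — b ∈ (¬D ⊔ A)
2. Hence b : (¬D ⊔ A): entailed.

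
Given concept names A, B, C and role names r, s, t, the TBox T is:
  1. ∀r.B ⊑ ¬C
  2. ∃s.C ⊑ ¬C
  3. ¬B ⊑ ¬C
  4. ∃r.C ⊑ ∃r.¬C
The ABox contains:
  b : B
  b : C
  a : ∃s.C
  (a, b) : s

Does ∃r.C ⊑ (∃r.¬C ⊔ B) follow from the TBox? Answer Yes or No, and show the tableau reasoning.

1. ∃r.C ⊑ (∃r.¬C ⊔ B)  ⇔  (∃r.C ⊓ (∀r.C ⊓ ¬B)) unsat w.r.t. T
   all branches close; clash {C, ¬C} at an ∃-successor
2. Hence ∃r.C ⊑ (∃r.¬C ⊔ B): entailed.

Yes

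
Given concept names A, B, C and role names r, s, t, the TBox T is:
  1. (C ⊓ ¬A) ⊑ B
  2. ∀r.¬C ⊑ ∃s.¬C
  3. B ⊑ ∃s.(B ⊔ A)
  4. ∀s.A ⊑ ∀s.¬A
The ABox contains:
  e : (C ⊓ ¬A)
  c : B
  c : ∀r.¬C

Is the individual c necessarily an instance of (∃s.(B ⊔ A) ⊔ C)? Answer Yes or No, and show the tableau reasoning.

Yes

1. c : (∃s.(B ⊔ A) ⊔ C)?  L(c) = {B, ∀r.¬C} ∪ {(∀s.(¬B ⊓ ¬A) ⊓ ¬C)}
   clash {A, ¬A} at an ∃-successor — c ∈ (∃s.(B ⊔ A) ⊔ C)
2. Hence c : (∃s.(B ⊔ A) ⊔ C): entailed.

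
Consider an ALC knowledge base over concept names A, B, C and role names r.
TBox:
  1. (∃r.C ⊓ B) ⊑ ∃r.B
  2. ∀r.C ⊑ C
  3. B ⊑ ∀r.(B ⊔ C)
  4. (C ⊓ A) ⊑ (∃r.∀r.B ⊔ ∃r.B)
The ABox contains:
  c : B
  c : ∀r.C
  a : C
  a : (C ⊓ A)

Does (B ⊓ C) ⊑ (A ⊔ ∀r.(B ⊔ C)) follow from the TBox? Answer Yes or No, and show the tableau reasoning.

Yes

1. (B ⊓ C) ⊑ (A ⊔ ∀r.(B ⊔ C))  ⇔  ((B ⊓ C) ⊓ (¬A ⊓ ∃r.(¬B ⊓ ¬C))) unsat w.r.t. T
   all branches close; clash {C, ¬C} at an ∃-successor
2. Hence (B ⊓ C) ⊑ (A ⊔ ∀r.(B ⊔ C)): entailed.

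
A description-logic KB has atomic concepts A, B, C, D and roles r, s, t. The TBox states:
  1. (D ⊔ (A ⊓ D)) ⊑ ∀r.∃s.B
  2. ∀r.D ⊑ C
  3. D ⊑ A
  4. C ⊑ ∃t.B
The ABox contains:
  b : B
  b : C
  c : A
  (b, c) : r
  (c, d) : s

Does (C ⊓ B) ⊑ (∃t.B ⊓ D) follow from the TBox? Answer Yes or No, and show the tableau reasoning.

1. (C ⊓ B) ⊑ (∃t.B ⊓ D)  ⇔  ((C ⊓ B) ⊓ (∀t.¬B ⊔ ¬D)) unsat w.r.t. T
   apply at x₀: C⊑∃t.B
   open: L(x₀) ⊇ {B, C, ¬D, ∃t.B} (+ ∃-successors)
2. Hence (C ⊓ B) ⊑ (∃t.B ⊓ D): not entailed.

No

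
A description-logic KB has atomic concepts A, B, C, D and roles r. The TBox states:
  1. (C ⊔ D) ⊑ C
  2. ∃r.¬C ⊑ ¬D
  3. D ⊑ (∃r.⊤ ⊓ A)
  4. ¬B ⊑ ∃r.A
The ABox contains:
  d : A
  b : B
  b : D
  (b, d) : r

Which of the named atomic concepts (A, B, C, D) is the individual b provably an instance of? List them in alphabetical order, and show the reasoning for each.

{A, B, C, D}

1. b : A?  L(b) = {B, D} ∪ {¬A}
   clash {D, ¬D} at b — b ∈ A
2. b : B?  L(b) = {B, D} ∪ {¬B}
   clash {B, ¬B} at b — b ∈ B
3. b : C?  L(b) = {B, D} ∪ {¬C}
   clash {D, ¬D} at b — b ∈ C
4. b : D?  L(b) = {B, D} ∪ {¬D}
   clash {D, ¬D} at b — b ∈ D
5. Entailed for b: {A, B, C, D}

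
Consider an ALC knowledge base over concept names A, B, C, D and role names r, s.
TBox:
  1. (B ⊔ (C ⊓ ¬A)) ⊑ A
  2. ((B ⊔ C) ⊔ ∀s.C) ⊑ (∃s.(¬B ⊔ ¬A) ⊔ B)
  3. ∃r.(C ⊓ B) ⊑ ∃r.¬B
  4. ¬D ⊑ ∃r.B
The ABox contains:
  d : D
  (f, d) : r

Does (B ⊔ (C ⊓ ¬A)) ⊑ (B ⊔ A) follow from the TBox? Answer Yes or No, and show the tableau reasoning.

1. (B ⊔ (C ⊓ ¬A)) ⊑ (B ⊔ A)  ⇔  ((B ⊔ (C ⊓ ¬A)) ⊓ (¬B ⊓ ¬A)) unsat w.r.t. T
   all branches close; clash {A, ¬A} at x₀
2. Hence (B ⊔ (C ⊓ ¬A)) ⊑ (B ⊔ A): entailed.

Yes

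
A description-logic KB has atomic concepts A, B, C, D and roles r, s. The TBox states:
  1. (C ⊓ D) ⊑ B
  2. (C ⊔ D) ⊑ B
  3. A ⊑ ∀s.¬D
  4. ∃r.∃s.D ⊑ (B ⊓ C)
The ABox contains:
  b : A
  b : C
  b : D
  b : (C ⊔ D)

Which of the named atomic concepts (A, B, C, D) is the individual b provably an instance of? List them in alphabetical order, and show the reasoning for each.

{A, B, C, D}

1. b : A?  L(b) = {A, C, D, (C ⊔ D)} ∪ {¬A}
   clash {A, ¬A} at b — b ∈ A
2. b : B?  L(b) = {A, C, D, (C ⊔ D)} ∪ {¬B}
   clash {B, ¬B} at b — b ∈ B
3. b : C?  L(b) = {A, C, D, (C ⊔ D)} ∪ {¬C}
   clash {C, ¬C} at b — b ∈ C
4. b : D?  L(b) = {A, C, D, (C ⊔ D)} ∪ {¬D}
   clash {D, ¬D} at b — b ∈ D
5. Entailed for b: {A, B, C, D}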